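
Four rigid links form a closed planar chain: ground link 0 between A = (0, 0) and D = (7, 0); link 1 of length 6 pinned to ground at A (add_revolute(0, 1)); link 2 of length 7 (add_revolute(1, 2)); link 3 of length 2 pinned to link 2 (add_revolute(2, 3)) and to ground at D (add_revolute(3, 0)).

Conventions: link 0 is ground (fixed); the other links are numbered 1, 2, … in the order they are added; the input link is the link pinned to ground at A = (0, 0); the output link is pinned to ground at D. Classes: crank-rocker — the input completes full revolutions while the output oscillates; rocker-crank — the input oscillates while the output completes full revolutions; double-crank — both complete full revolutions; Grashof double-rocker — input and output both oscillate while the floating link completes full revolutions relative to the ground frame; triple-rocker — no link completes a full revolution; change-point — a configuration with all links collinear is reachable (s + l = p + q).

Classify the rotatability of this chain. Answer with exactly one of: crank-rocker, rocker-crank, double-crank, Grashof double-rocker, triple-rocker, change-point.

lengths: ground=7, input=6, coupler=7, output=2
sorted: s=2 (shortest), l=7 (longest), p+q=13
s + l = 9 vs p + q = 13
s + l < p + q (Grashof) with shortest = output link → rocker-crank

rocker-crank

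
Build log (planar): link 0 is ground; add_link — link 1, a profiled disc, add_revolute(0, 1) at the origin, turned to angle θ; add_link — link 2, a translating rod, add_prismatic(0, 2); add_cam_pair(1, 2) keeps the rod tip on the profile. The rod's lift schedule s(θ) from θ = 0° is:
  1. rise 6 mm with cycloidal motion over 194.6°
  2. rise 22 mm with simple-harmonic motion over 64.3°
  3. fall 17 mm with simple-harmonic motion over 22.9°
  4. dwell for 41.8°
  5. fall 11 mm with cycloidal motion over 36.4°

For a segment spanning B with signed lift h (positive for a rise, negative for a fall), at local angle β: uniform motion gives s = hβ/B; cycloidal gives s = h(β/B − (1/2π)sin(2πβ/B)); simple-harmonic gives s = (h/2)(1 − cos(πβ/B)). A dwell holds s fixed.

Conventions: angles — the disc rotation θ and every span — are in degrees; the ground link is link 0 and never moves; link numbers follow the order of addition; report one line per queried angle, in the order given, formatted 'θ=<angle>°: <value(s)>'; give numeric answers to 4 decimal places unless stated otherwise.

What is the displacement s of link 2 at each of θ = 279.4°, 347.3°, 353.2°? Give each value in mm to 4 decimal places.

seg 1 [0°–194.6°] cycloidal, h=6: full span → s += 6 → s = 6.0000
seg 2 [194.6°–258.9°] simple-harmonic, h=22: full span → s += 22 → s = 28.0000
seg 3 [258.9°–281.8°] simple-harmonic, h=-17: θ=279.4° here. β=20.5, B=22.9. -17/2·(1 − cos(π·0.8952)) = -16.5434 → s = 11.4566
seg 3 [258.9°–281.8°] simple-harmonic, h=-17: full span → s += -17 → s = 11.0000
seg 4 [281.8°–323.6°] dwell: s stays 11.0000
seg 5 [323.6°–360°] cycloidal, h=-11: θ=347.3° here. β=23.7, B=36.4. -11·(0.6511 − sin(2π·0.6511)/(2π)) = -8.5855 → s = 2.4145
seg 5 [323.6°–360°] cycloidal, h=-11: θ=353.2° here. β=29.6, B=36.4. -11·(0.8132 − sin(2π·0.8132)/(2π)) = -10.5596 → s = 0.4404

θ=279.4°: 11.4566
θ=347.3°: 2.4145
θ=353.2°: 0.4404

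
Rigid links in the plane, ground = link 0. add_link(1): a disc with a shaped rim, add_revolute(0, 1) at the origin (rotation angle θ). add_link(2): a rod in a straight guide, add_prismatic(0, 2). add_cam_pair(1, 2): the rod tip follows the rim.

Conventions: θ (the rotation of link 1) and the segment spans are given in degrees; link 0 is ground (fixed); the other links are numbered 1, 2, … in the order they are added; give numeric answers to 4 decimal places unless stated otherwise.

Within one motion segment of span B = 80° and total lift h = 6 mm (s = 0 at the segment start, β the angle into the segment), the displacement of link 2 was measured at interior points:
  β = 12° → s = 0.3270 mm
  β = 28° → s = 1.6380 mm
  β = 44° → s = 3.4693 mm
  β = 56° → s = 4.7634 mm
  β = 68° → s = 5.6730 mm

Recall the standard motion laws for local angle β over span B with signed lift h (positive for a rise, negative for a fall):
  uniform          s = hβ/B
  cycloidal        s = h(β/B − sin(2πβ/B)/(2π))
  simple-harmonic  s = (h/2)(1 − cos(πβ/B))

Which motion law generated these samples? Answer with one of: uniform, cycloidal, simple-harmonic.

candidates at β/B = r: uniform s = h·r (linear in β); cycloidal s = h·(r − sin(2πr)/(2π)); simple-harmonic s = (h/2)(1 − cos(πr))
β=12°: printed 0.3270 | uniform 0.9000, cycloidal 0.1274, simple-harmonic 0.3270
β=28°: printed 1.6380 | uniform 2.1000, cycloidal 1.3274, simple-harmonic 1.6380
β=44°: printed 3.4693 | uniform 3.3000, cycloidal 3.5951, simple-harmonic 3.4693
β=56°: printed 4.7634 | uniform 4.2000, cycloidal 5.1082, simple-harmonic 4.7634
β=68°: printed 5.6730 | uniform 5.1000, cycloidal 5.8726, simple-harmonic 5.6730
only one law matches every sample → simple-harmonic

simple-harmonic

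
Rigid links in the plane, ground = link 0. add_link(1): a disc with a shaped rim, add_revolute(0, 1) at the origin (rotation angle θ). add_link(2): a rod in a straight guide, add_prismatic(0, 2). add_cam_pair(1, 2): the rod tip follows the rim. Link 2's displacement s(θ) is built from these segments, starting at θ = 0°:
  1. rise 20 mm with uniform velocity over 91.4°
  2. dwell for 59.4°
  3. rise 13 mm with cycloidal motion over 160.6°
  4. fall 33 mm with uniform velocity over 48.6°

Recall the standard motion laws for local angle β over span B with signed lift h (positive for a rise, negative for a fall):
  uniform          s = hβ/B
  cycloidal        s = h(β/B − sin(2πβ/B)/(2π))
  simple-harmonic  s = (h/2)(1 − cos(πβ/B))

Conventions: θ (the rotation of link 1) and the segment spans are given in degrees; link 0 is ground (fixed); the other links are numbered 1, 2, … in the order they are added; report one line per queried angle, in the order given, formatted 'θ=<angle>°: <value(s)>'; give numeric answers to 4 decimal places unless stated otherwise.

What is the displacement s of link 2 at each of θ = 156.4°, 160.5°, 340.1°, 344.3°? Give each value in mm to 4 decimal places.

segment 1 (0° to 91.4°, uniform, h = 20) is passed completely: s = 0.0000 + (20) = 20.0000
segment 2 (91.4° to 150.8°, dwell): s unchanged at 20.0000
θ = 156.4° falls in segment 3 (150.8° to 311.4°, cycloidal, h = 13): β = 156.4 − 150.8 = 5.6°, B = 160.6°; Δs = 13·(0.0349 − sin(2π·0.0349)/(2π)) = 0.0036; s = 20.0000 + 0.0036 = 20.0036
θ = 160.5° falls in segment 3 (150.8° to 311.4°, cycloidal, h = 13): β = 160.5 − 150.8 = 9.7°, B = 160.6°; Δs = 13·(0.0604 − sin(2π·0.0604)/(2π)) = 0.0187; s = 20.0000 + 0.0187 = 20.0187
segment 3 (150.8° to 311.4°, cycloidal, h = 13) is passed completely: s = 20.0000 + (13) = 33.0000
θ = 340.1° falls in segment 4 (311.4° to 360°, uniform, h = -33): β = 340.1 − 311.4 = 28.7°, B = 48.6°; Δs = -33·28.7/48.6 = -19.4877; s = 33.0000 − 19.4877 = 13.5123
θ = 344.3° falls in segment 4 (311.4° to 360°, uniform, h = -33): β = 344.3 − 311.4 = 32.9°, B = 48.6°; Δs = -33·32.9/48.6 = -22.3395; s = 33.0000 − 22.3395 = 10.6605

θ=156.4°: 20.0036
θ=160.5°: 20.0187
θ=340.1°: 13.5123
θ=344.3°: 10.6605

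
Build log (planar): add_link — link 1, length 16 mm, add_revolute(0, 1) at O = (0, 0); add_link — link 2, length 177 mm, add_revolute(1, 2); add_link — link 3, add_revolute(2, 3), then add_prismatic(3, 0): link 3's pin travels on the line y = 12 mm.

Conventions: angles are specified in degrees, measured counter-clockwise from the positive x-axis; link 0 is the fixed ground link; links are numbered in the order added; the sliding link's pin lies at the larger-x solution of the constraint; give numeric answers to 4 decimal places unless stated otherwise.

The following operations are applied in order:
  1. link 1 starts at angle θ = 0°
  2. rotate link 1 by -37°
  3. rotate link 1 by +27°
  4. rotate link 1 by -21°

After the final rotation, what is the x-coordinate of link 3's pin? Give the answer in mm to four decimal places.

geometry: r = 16 mm, L = 177 mm, e = 12 mm; θ starts at 0°
rotate link 1 by -37°: θ ← 0° -37° = -37°
rotate link 1 by +27°: θ ← -37° +27° = -10°
rotate link 1 by -21°: θ ← -10° -21° = -31°
crank pin P = (r cos θ, r sin θ) = (13.714677, -8.240609)
h = r sin θ − e = -8.240609 − 12 = -20.240609
x = r cos θ + √(L² − h²) = 13.714677 + 175.838897 = 189.553574

189.5536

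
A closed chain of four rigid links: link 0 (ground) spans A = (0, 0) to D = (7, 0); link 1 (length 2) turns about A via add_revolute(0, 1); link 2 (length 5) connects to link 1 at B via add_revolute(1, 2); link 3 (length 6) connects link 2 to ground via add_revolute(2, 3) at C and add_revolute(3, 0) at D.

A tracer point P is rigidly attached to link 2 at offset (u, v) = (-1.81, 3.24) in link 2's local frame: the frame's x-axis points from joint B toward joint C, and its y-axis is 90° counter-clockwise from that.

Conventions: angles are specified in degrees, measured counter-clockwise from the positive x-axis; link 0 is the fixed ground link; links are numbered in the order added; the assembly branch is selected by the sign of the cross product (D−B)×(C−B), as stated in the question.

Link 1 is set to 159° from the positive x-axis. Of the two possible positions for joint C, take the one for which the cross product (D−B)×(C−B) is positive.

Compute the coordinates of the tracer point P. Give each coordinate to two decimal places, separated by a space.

A=(0,0), D=(7.00,0)
B = A + 2.00·(cos159°, sin159°) = (-1.8672, 0.7167)
|BD| = 8.8961
circle(B,5.00) ∩ circle(D,6.00): a=3.8298, h=3.2145
  candidates: C₊=(2.2092,3.6122) cross=28.596; C₋=(1.6912,-2.7958) cross=-28.596
  branch + wants cross > 0 → take C=(2.2092,3.6122) (cross=28.596)
ex = (C−B)/|BC| = (0.8153,0.5791); ey = (-0.5791,0.8153)
P = B + -1.81·ex + 3.24·ey = (-5.2190,2.3100)

-5.22 2.31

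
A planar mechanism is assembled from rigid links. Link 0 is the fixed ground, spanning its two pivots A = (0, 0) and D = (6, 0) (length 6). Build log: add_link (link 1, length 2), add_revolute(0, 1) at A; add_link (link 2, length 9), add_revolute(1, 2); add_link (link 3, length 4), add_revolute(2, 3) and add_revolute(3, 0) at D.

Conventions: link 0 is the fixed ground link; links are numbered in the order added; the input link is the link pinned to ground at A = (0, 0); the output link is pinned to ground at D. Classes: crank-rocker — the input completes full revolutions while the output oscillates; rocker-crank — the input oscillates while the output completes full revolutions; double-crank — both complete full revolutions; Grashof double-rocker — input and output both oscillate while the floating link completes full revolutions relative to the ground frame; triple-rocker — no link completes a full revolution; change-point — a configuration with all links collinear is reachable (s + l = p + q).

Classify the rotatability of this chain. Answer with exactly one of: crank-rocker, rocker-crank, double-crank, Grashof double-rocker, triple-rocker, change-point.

lengths: ground=6, input=2, coupler=9, output=4
sorted: s=2 (shortest), l=9 (longest), p+q=10
s + l = 11 vs p + q = 10
s + l > p + q → non-Grashof → no link fully rotates → triple-rocker

triple-rocker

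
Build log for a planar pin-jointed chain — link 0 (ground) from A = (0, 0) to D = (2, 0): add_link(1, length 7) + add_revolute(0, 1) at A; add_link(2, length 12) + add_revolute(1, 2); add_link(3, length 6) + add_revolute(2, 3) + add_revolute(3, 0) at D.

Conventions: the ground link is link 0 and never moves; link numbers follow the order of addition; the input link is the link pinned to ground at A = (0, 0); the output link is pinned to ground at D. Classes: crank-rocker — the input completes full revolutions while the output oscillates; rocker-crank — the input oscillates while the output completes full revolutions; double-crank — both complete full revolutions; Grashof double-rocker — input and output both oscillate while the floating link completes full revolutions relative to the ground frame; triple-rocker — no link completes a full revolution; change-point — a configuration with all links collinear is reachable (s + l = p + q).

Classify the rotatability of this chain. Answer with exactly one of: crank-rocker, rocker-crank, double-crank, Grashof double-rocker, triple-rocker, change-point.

lengths: ground=2, input=7, coupler=12, output=6
sorted: s=2 (shortest), l=12 (longest), p+q=13
s + l = 14 vs p + q = 13
s + l > p + q → non-Grashof → no link fully rotates → triple-rocker

triple-rocker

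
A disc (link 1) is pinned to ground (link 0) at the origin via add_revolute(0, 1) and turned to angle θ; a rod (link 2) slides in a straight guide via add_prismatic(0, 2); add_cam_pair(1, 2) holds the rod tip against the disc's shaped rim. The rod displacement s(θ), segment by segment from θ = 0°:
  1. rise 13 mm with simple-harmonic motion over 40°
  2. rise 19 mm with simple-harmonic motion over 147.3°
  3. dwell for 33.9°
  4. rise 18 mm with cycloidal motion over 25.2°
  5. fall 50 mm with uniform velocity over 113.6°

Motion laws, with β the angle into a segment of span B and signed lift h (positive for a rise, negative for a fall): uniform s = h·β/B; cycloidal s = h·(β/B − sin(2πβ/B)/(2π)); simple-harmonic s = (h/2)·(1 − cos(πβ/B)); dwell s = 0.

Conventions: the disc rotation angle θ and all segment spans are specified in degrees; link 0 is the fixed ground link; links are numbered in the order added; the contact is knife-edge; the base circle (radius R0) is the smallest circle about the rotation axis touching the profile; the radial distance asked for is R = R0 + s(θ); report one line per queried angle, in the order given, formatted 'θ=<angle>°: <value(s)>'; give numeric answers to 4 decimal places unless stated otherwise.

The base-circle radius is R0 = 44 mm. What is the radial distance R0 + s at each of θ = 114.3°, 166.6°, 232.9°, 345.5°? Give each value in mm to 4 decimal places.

segment 1 (0° to 40°, simple-harmonic, h = 13) is passed completely: s = 0.0000 + (13) = 13.0000
θ = 114.3° falls in segment 2 (40° to 187.3°, simple-harmonic, h = 19): β = 114.3 − 40 = 74.3°, B = 147.3°; Δs = 19/2·(1 − cos(π·0.5044)) = 9.6317; s = 13.0000 + 9.6317 = 22.6317
θ = 166.6° falls in segment 2 (40° to 187.3°, simple-harmonic, h = 19): β = 166.6 − 40 = 126.6°, B = 147.3°; Δs = 19/2·(1 − cos(π·0.8595)) = 18.0891; s = 13.0000 + 18.0891 = 31.0891
segment 2 (40° to 187.3°, simple-harmonic, h = 19) is passed completely: s = 13.0000 + (19) = 32.0000
segment 3 (187.3° to 221.2°, dwell): s unchanged at 32.0000
θ = 232.9° falls in segment 4 (221.2° to 246.4°, cycloidal, h = 18): β = 232.9 − 221.2 = 11.7°, B = 25.2°; Δs = 18·(0.4643 − sin(2π·0.4643)/(2π)) = 7.7197; s = 32.0000 + 7.7197 = 39.7197
segment 4 (221.2° to 246.4°, cycloidal, h = 18) is passed completely: s = 32.0000 + (18) = 50.0000
θ = 345.5° falls in segment 5 (246.4° to 360°, uniform, h = -50): β = 345.5 − 246.4 = 99.1°, B = 113.6°; Δs = -50·99.1/113.6 = -43.6180; s = 50.0000 − 43.6180 = 6.3820
θ=114.3°: R = R0 + s = 44 + 22.6317 = 66.6317
θ=166.6°: R = R0 + s = 44 + 31.0891 = 75.0891
θ=232.9°: R = R0 + s = 44 + 39.7197 = 83.7197
θ=345.5°: R = R0 + s = 44 + 6.3820 = 50.3820

θ=114.3°: 66.6317
θ=166.6°: 75.0891
θ=232.9°: 83.7197
θ=345.5°: 50.3820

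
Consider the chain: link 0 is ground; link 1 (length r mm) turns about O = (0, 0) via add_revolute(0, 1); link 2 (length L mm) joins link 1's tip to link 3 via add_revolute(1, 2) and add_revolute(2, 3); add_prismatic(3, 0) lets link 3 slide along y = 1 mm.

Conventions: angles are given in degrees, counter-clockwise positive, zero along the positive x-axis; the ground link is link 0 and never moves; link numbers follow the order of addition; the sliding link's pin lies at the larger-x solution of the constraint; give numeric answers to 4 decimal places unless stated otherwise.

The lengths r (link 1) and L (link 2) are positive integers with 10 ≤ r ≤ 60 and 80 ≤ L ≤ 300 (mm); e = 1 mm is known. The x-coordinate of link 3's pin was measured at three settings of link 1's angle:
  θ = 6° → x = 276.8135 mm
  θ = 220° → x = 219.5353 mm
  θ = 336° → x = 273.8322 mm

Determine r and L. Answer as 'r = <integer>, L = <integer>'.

constraint per measurement: (x − r cos θ)² + (r sin θ − e)² = L²
subtracting the θ₁ and θ₂ equations cancels the r² and L² terms:
r = (x₁² − x₂²) / (2[(x₁cos θ₁ + e sin θ₁) − (x₂cos θ₂ + e sin θ₂)]) = 32.0000 → r = 32
L² = (x₁ − r cos θ₁)² + (r sin θ₁ − e)² = 60025.0104 → L = 245.0000 → L = 245
check at θ₃=336°: x = 273.8322 (printed 273.8322) ✓

r = 32, L = 245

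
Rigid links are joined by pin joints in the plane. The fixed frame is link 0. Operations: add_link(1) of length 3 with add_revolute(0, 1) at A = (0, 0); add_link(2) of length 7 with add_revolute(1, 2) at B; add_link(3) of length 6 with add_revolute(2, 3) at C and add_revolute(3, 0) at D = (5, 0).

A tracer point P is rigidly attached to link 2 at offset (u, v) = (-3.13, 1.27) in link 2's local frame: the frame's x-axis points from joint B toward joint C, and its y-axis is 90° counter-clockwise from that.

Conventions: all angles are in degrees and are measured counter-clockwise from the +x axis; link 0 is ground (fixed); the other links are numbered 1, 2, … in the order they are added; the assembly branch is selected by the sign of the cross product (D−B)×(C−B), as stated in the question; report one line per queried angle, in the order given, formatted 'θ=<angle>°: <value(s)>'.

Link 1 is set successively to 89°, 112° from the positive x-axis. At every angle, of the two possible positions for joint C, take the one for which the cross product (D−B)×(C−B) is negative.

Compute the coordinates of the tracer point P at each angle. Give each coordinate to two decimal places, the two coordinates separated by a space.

A=(0,0), D=(5.00,0)
θ=89°: B = A + 3.00·(cos89°, sin89°) = (0.0524, 2.9995)
θ=89°: |BD| = 5.7859
θ=89°: circle(B,7.00) ∩ circle(D,6.00): a=4.0164, h=5.7331
θ=89°:   candidates: C₊=(6.4590,5.8199) cross=33.171; C₋=(0.5146,-3.9852) cross=-33.171
θ=89°:   branch - wants cross < 0 → take C=(0.5146,-3.9852) (cross=-33.171)
θ=89°: ex = (C−B)/|BC| = (0.0660,-0.9978); ey = (0.9978,0.0660)
θ=89°: P = B + -3.13·ex + 1.27·ey = (1.1129,6.2066)
θ=112°: B = A + 3.00·(cos112°, sin112°) = (-1.1238, 2.7816)
θ=112°: |BD| = 6.7259
θ=112°: circle(B,7.00) ∩ circle(D,6.00): a=4.3294, h=5.5006
θ=112°:   candidates: C₊=(5.0928,5.9993) cross=36.997; C₋=(0.5432,-4.0171) cross=-36.997
θ=112°:   branch - wants cross < 0 → take C=(0.5432,-4.0171) (cross=-36.997)
θ=112°: ex = (C−B)/|BC| = (0.2381,-0.9712); ey = (0.9712,0.2381)
θ=112°: P = B + -3.13·ex + 1.27·ey = (-0.6357,6.1239)

θ=89°: 1.11 6.21
θ=112°: -0.64 6.12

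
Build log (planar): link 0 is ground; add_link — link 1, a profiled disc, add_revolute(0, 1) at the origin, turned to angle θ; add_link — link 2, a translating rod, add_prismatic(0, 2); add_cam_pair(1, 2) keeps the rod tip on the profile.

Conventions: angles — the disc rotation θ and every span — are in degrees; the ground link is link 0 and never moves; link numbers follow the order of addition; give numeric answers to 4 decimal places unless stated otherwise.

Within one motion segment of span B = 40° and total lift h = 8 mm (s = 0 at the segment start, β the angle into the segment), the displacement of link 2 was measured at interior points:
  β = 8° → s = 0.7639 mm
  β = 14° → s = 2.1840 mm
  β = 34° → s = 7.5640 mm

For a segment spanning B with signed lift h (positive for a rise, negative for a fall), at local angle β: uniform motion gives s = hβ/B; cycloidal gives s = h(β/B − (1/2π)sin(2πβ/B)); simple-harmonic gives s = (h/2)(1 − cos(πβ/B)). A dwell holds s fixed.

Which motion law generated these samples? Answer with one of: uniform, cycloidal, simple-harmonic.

candidates at β/B = r: uniform s = h·r (linear in β); cycloidal s = h·(r − sin(2πr)/(2π)); simple-harmonic s = (h/2)(1 − cos(πr))
β=8°: printed 0.7639 | uniform 1.6000, cycloidal 0.3891, simple-harmonic 0.7639
β=14°: printed 2.1840 | uniform 2.8000, cycloidal 1.7699, simple-harmonic 2.1840
β=34°: printed 7.5640 | uniform 6.8000, cycloidal 7.8301, simple-harmonic 7.5640
only one law matches every sample → simple-harmonic

simple-harmonic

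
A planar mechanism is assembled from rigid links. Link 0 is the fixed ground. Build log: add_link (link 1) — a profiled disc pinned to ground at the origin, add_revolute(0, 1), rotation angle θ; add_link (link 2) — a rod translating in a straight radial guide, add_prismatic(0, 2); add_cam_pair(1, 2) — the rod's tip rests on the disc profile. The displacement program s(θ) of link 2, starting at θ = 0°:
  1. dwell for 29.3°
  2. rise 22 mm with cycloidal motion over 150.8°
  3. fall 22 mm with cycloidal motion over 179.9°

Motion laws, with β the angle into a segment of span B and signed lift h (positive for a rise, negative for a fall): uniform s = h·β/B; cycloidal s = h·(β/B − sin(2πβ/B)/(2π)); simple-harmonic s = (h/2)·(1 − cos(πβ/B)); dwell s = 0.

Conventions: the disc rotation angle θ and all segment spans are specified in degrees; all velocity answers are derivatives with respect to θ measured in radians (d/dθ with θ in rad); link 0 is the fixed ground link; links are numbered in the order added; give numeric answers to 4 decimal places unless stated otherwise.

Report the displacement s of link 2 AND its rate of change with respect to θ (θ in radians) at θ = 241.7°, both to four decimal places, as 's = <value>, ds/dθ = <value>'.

seg 1 [0°–29.3°] dwell: s stays 0.0000
seg 2 [29.3°–180.1°] cycloidal, h=22: full span → s += 22 → s = 22.0000
seg 3 [180.1°–360°] cycloidal, h=-22: θ=241.7° here. β=61.6, B=179.9. -22·(0.3424 − sin(2π·0.3424)/(2π)) = -4.6055 → s = 17.3945
velocity in seg [180.1°–360°] (cycloidal), θ in radians: β = 61.6° = 1.0751 rad, B = 179.9° = 3.1398 rad; ds/dθ = (h/B)(1 − cos(2πβ/B)) = ((-22)/3.1398)(1 − cos(2π·0.3424)) = -10.850332 mm/rad

s = 17.3945, ds/dθ = -10.8503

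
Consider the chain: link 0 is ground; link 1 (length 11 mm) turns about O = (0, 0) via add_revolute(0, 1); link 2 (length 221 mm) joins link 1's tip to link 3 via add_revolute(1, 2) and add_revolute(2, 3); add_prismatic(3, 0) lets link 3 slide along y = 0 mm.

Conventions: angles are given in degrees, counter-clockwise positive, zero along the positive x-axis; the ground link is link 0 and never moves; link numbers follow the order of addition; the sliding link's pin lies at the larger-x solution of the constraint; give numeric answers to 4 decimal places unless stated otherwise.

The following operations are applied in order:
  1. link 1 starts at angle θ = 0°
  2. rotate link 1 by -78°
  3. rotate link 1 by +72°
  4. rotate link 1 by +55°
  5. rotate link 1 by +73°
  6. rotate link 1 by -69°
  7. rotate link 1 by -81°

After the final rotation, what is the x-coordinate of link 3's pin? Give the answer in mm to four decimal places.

geometry: r = 11 mm, L = 221 mm, e = 0 mm; θ starts at 0°
rotate link 1 by -78°: θ ← 0° -78° = -78°
rotate link 1 by +72°: θ ← -78° +72° = -6°
rotate link 1 by +55°: θ ← -6° +55° = 49°
rotate link 1 by +73°: θ ← 49° +73° = 122°
rotate link 1 by -69°: θ ← 122° -69° = 53°
rotate link 1 by -81°: θ ← 53° -81° = -28°
crank pin P = (r cos θ, r sin θ) = (9.712424, -5.164187)
h = r sin θ − e = -5.164187 − 0 = -5.164187
x = r cos θ + √(L² − h²) = 9.712424 + 220.939655 = 230.652079

230.6521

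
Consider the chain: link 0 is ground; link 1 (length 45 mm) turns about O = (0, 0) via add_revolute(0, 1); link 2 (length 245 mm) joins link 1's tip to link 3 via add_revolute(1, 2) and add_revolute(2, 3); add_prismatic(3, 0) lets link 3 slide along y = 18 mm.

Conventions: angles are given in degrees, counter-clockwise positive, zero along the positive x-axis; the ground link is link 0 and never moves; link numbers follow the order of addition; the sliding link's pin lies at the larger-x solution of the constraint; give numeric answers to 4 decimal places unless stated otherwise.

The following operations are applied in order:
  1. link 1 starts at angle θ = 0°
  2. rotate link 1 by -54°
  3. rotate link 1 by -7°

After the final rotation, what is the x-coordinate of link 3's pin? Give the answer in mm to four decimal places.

geometry: r = 45 mm, L = 245 mm, e = 18 mm; θ starts at 0°
rotate link 1 by -54°: θ ← 0° -54° = -54°
rotate link 1 by -7°: θ ← -54° -7° = -61°
crank pin P = (r cos θ, r sin θ) = (21.816433, -39.357887)
h = r sin θ − e = -39.357887 − 18 = -57.357887
x = r cos θ + √(L² − h²) = 21.816433 + 238.191253 = 260.007686

260.0077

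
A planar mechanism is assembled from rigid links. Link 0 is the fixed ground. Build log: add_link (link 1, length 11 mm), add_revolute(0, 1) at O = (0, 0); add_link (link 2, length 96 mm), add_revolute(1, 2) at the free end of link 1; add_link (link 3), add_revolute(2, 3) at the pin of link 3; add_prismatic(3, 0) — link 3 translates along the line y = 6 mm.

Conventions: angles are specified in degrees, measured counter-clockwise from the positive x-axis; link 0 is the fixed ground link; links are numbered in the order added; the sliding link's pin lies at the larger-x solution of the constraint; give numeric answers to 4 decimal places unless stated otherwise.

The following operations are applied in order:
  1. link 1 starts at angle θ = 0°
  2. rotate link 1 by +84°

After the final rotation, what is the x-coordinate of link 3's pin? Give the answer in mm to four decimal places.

geometry: r = 11 mm, L = 96 mm, e = 6 mm; θ starts at 0°
rotate link 1 by +84°: θ ← 0° +84° = 84°
crank pin P = (r cos θ, r sin θ) = (1.149813, 10.939741)
h = r sin θ − e = 10.939741 − 6 = 4.939741
x = r cos θ + √(L² − h²) = 1.149813 + 95.872827 = 97.022640

97.0226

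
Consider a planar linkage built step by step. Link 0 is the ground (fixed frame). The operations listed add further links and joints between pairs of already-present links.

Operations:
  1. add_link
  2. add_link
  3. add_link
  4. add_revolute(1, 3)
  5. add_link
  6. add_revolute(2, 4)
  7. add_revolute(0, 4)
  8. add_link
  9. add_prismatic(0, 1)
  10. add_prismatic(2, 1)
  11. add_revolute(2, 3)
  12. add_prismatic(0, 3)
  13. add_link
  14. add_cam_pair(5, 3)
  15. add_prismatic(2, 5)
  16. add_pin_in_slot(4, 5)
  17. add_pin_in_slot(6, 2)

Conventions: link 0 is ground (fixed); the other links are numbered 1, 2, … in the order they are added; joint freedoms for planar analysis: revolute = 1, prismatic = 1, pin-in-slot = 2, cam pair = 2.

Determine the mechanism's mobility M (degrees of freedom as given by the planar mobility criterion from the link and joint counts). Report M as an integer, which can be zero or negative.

link 0 = ground. State L|J1|J2 = 1|0|0
+link1  2|0|0
+link2  3|0|0
+link3  4|0|0
R(1,3) f=1→J1  4|1|0
+link4  5|1|0
R(2,4) f=1→J1  5|2|0
R(0,4) f=1→J1  5|3|0
+link5  6|3|0
P(0,1) f=1→J1  6|4|0
P(2,1) f=1→J1  6|5|0
R(2,3) f=1→J1  6|6|0
P(0,3) f=1→J1  6|7|0
+link6  7|7|0
C(5,3) f=2→J2  7|7|1
P(2,5) f=1→J1  7|8|1
PS(4,5) f=2→J2  7|8|2
PS(6,2) f=2→J2  7|8|3
M = 3(7−1)−2·8−3 = 18−16−3 = -1

M = -1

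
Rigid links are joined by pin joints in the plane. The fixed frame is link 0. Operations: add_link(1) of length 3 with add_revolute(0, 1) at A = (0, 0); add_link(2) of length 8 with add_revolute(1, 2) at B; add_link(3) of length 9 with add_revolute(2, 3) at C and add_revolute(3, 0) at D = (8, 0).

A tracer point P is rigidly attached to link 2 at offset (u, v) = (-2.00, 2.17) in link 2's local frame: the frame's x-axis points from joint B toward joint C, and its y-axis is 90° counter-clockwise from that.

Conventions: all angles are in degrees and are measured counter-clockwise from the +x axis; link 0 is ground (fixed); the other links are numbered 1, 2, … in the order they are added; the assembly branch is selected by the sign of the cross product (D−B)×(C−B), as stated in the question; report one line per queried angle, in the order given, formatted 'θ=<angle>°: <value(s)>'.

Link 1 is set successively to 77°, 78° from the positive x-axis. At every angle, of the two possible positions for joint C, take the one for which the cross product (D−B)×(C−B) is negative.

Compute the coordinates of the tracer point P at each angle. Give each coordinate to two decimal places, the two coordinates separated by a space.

A=(0,0), D=(8.00,0)
θ=77°: B = A + 3.00·(cos77°, sin77°) = (0.6749, 2.9231)
θ=77°: |BD| = 7.8868
θ=77°: circle(B,8.00) ∩ circle(D,9.00): a=2.8657, h=7.4691
θ=77°:   candidates: C₊=(6.1047,8.7982) cross=58.908; C₋=(0.5681,-5.0762) cross=-58.908
θ=77°:   branch - wants cross < 0 → take C=(0.5681,-5.0762) (cross=-58.908)
θ=77°: ex = (C−B)/|BC| = (-0.0133,-0.9999); ey = (0.9999,-0.0133)
θ=77°: P = B + -2.00·ex + 2.17·ey = (2.8713,4.8940)
θ=78°: B = A + 3.00·(cos78°, sin78°) = (0.6237, 2.9344)
θ=78°: |BD| = 7.9385
θ=78°: circle(B,8.00) ∩ circle(D,9.00): a=2.8985, h=7.4564
θ=78°:   candidates: C₊=(6.0732,8.7913) cross=59.193; C₋=(0.5607,-5.0653) cross=-59.193
θ=78°:   branch - wants cross < 0 → take C=(0.5607,-5.0653) (cross=-59.193)
θ=78°: ex = (C−B)/|BC| = (-0.0079,-1.0000); ey = (1.0000,-0.0079)
θ=78°: P = B + -2.00·ex + 2.17·ey = (2.8094,4.9173)

θ=77°: 2.87 4.89
θ=78°: 2.81 4.92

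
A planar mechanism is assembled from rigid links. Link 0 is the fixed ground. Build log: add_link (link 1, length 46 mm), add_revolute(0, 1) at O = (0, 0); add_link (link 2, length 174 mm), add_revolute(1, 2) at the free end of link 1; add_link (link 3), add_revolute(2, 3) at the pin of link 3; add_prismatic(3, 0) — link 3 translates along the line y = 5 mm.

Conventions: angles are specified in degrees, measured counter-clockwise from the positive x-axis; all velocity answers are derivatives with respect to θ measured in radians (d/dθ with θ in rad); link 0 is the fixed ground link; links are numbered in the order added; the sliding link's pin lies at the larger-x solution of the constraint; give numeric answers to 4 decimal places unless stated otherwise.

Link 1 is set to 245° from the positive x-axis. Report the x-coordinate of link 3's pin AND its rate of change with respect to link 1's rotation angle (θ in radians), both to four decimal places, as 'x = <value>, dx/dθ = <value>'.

geometry: r = 46 mm, L = 174 mm, e = 5 mm
crank pin P = (r cos θ, r sin θ) = (-19.440440, -41.690158)
h = r sin θ − e = -41.690158 − 5 = -46.690158
x = r cos θ + √(L² − h²) = -19.440440 + 167.618702 = 148.178262
dx/dθ = −r sin θ − h·r cos θ/√(L² − h²) (θ in radians; h = -46.690158) = 36.275027

x = 148.1783, dx/dθ = 36.2750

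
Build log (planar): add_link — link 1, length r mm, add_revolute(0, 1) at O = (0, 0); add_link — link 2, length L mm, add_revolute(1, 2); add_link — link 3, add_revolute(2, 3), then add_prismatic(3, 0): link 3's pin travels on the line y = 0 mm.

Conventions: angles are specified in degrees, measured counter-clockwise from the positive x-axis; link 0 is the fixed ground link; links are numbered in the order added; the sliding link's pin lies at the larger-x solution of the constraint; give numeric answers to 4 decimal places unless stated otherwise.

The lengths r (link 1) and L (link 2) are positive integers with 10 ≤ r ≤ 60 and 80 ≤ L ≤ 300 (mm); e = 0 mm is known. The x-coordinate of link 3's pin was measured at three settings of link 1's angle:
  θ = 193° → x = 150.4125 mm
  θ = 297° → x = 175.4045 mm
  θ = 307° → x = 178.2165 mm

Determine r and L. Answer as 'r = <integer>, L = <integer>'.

constraint per measurement: (x − r cos θ)² + (r sin θ − e)² = L²
subtracting the θ₁ and θ₂ equations cancels the r² and L² terms:
r = (x₁² − x₂²) / (2[(x₁cos θ₁ + e sin θ₁) − (x₂cos θ₂ + e sin θ₂)]) = 18.0000 → r = 18
L² = (x₁ − r cos θ₁)² + (r sin θ₁ − e)² = 28223.9879 → L = 168.0000 → L = 168
check at θ₃=307°: x = 178.2165 (printed 178.2165) ✓

r = 18, L = 168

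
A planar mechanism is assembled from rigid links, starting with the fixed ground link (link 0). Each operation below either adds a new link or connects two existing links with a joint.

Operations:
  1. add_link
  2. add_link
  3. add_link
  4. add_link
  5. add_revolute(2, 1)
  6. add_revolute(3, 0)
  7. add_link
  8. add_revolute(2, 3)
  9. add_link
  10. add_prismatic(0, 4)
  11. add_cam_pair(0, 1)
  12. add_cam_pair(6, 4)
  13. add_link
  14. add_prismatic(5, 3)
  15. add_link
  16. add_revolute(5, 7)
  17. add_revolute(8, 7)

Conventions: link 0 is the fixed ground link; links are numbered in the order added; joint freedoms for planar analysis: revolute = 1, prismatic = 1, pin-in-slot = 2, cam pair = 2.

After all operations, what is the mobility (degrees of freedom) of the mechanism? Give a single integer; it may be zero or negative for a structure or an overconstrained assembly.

ground; <1,0,0>
#1 <2,0,0>
#2 <3,0,0>
#3 <4,0,0>
#4 <5,0,0>
R:2↔1 J1 <5,1,0>
R:3↔0 J1 <5,2,0>
#5 <6,2,0>
R:2↔3 J1 <6,3,0>
#6 <7,3,0>
P:0↔4 J1 <7,4,0>
C:0↔1 J2 <7,4,1>
C:6↔4 J2 <7,4,2>
#7 <8,4,2>
P:5↔3 J1 <8,5,2>
#8 <9,5,2>
R:5↔7 J1 <9,6,2>
R:8↔7 J1 <9,7,2>
3×8 − 2×7 − 1×2 = 8

M = 8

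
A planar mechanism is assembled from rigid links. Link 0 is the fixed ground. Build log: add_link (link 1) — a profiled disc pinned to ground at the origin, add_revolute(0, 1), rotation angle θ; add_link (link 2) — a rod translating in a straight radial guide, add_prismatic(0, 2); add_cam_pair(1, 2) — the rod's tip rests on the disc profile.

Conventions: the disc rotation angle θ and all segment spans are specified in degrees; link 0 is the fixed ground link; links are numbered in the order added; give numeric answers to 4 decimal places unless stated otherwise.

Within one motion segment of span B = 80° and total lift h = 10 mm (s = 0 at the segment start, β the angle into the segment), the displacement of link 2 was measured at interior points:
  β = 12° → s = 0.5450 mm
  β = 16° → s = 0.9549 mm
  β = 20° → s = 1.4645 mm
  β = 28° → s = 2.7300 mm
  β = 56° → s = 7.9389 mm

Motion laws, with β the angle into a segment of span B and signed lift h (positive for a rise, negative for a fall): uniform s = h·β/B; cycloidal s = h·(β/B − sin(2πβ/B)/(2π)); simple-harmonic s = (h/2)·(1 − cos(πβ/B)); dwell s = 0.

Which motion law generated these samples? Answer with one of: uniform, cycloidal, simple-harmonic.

candidates at β/B = r: uniform s = h·r (linear in β); cycloidal s = h·(r − sin(2πr)/(2π)); simple-harmonic s = (h/2)(1 − cos(πr))
β=12°: printed 0.5450 | uniform 1.5000, cycloidal 0.2124, simple-harmonic 0.5450
β=16°: printed 0.9549 | uniform 2.0000, cycloidal 0.4863, simple-harmonic 0.9549
β=20°: printed 1.4645 | uniform 2.5000, cycloidal 0.9085, simple-harmonic 1.4645
β=28°: printed 2.7300 | uniform 3.5000, cycloidal 2.2124, simple-harmonic 2.7300
β=56°: printed 7.9389 | uniform 7.0000, cycloidal 8.5137, simple-harmonic 7.9389
only one law matches every sample → simple-harmonic

simple-harmonic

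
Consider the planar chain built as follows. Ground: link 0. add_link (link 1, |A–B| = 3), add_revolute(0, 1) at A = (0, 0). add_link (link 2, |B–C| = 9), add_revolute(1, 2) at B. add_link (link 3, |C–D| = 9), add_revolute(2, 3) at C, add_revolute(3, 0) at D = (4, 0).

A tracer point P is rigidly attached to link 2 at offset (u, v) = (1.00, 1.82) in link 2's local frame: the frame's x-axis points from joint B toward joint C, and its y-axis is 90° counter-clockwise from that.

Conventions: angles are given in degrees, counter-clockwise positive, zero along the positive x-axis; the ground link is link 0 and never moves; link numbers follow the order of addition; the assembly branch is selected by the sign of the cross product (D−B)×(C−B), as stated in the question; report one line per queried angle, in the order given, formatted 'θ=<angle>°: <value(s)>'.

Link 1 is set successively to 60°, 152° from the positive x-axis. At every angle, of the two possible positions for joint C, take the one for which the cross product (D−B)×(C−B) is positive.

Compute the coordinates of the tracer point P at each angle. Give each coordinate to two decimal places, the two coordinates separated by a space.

A=(0,0), D=(4.00,0)
θ=60°: B = A + 3.00·(cos60°, sin60°) = (1.5000, 2.5981)
θ=60°: |BD| = 3.6056
θ=60°: circle(B,9.00) ∩ circle(D,9.00): a=1.8028, h=8.8176
θ=60°:   candidates: C₊=(9.1038,7.4129) cross=31.792; C₋=(-3.6038,-4.8149) cross=-31.792
θ=60°:   branch + wants cross > 0 → take C=(9.1038,7.4129) (cross=31.792)
θ=60°: ex = (C−B)/|BC| = (0.8449,0.5350); ey = (-0.5350,0.8449)
θ=60°: P = B + 1.00·ex + 1.82·ey = (1.3712,4.6707)
θ=152°: B = A + 3.00·(cos152°, sin152°) = (-2.6488, 1.4084)
θ=152°: |BD| = 6.7964
θ=152°: circle(B,9.00) ∩ circle(D,9.00): a=3.3982, h=8.3338
θ=152°:   candidates: C₊=(2.4026,8.8571) cross=56.640; C₋=(-1.0514,-7.4487) cross=-56.640
θ=152°:   branch + wants cross > 0 → take C=(2.4026,8.8571) (cross=56.640)
θ=152°: ex = (C−B)/|BC| = (0.5613,0.8276); ey = (-0.8276,0.5613)
θ=152°: P = B + 1.00·ex + 1.82·ey = (-3.5939,3.2576)

θ=60°: 1.37 4.67
θ=152°: -3.59 3.26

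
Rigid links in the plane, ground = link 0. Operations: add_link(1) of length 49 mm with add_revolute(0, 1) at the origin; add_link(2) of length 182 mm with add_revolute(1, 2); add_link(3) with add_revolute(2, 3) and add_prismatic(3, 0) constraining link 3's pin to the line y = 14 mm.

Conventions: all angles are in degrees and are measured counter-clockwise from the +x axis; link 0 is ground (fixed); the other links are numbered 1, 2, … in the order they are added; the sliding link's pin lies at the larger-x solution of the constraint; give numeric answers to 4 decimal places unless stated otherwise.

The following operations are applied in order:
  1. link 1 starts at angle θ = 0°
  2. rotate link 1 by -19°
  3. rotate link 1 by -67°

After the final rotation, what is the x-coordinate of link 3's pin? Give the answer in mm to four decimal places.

geometry: r = 49 mm, L = 182 mm, e = 14 mm; θ starts at 0°
rotate link 1 by -19°: θ ← 0° -19° = -19°
rotate link 1 by -67°: θ ← -19° -67° = -86°
crank pin P = (r cos θ, r sin θ) = (3.418067, -48.880638)
h = r sin θ − e = -48.880638 − 14 = -62.880638
x = r cos θ + √(L² − h²) = 3.418067 + 170.792346 = 174.210413

174.2104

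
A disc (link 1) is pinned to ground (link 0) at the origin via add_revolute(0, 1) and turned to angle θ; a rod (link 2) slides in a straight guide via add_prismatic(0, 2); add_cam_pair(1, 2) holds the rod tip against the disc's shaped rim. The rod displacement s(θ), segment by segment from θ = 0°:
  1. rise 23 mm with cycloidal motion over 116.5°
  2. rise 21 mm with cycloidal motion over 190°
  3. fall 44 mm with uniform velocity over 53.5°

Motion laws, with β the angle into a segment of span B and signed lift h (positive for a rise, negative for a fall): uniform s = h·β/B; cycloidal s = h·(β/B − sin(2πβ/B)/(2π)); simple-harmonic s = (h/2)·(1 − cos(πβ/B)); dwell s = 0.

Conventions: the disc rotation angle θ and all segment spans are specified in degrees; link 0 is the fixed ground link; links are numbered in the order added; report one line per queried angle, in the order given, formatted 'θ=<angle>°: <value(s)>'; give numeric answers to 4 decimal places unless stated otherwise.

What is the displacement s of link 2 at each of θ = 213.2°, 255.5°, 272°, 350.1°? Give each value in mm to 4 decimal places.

segment 1 (0° to 116.5°, cycloidal, h = 23) is passed completely: s = 0.0000 + (23) = 23.0000
θ = 213.2° falls in segment 2 (116.5° to 306.5°, cycloidal, h = 21): β = 213.2 − 116.5 = 96.7°, B = 190°; Δs = 21·(0.5089 − sin(2π·0.5089)/(2π)) = 10.8757; s = 23.0000 + 10.8757 = 33.8757
θ = 255.5° falls in segment 2 (116.5° to 306.5°, cycloidal, h = 21): β = 255.5 − 116.5 = 139°, B = 190°; Δs = 21·(0.7316 − sin(2π·0.7316)/(2π)) = 18.6830; s = 23.0000 + 18.6830 = 41.6830
θ = 272° falls in segment 2 (116.5° to 306.5°, cycloidal, h = 21): β = 272 − 116.5 = 155.5°, B = 190°; Δs = 21·(0.8184 − sin(2π·0.8184)/(2π)) = 20.2250; s = 23.0000 + 20.2250 = 43.2250
segment 2 (116.5° to 306.5°, cycloidal, h = 21) is passed completely: s = 23.0000 + (21) = 44.0000
θ = 350.1° falls in segment 3 (306.5° to 360°, uniform, h = -44): β = 350.1 − 306.5 = 43.6°, B = 53.5°; Δs = -44·43.6/53.5 = -35.8579; s = 44.0000 − 35.8579 = 8.1421

θ=213.2°: 33.8757
θ=255.5°: 41.6830
θ=272°: 43.2250
θ=350.1°: 8.1421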